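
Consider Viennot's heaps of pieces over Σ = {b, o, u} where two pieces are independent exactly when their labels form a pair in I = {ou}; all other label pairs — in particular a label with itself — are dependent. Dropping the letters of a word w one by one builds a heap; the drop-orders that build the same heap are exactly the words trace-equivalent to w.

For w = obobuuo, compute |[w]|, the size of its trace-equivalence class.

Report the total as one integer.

piece 0:o — minimal
piece 1:b rests on {0:o}
piece 2:o rests on {1:b}
piece 3:b rests on {2:o}
piece 4:u rests on {3:b}
piece 5:u rests on {4:u}
piece 6:o rests on {3:b}
minimal pieces: {0:o}
ways to finish when only these pieces remain (= sum over removing one remaining piece with nothing left below it):
  1 left: {5}→1  {6}→1
  2 left: {4,5}→1  {5,6}→2
  3 left: {4,5,6}→3
  4 left: {3,4,5,6}→3
  5 left: {2,3,4,5,6}→3
  placing 0:o first → 3 extensions

3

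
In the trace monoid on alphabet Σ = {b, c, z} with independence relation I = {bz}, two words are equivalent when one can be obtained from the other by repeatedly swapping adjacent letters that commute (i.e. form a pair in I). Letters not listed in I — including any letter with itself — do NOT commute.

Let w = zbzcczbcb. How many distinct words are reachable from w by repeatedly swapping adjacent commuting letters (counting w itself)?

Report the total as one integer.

6

piece 0:z — minimal
piece 1:b — minimal
piece 2:z rests on {0:z}
piece 3:c rests on {1:b, 2:z}
piece 4:c rests on {3:c}
piece 5:z rests on {4:c}
piece 6:b rests on {4:c}
piece 7:c rests on {5:z, 6:b}
piece 8:b rests on {7:c}
minimal pieces: {0:z, 1:b}
ways to finish when only these pieces remain (= sum over removing one remaining piece with nothing left below it):
  1 left: {8}→1
  2 left: {7,8}→1
  3 left: {5,7,8}→1  {6,7,8}→1
  4 left: {5,6,7,8}→2
  5 left: {4,5,6,7,8}→2
  6 left: {3,4,5,6,7,8}→2
  7 left: {1,3,4,5,6,7,8}→2  {2,3,4,5,6,7,8}→2
  placing 0:z first → 4 extensions
  placing 1:b first → 2 extensions
total linear extensions = 6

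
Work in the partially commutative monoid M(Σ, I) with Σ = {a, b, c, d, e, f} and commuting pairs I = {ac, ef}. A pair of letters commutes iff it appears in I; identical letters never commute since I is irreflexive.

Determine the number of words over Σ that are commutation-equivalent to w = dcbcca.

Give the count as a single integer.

piece 0:d — minimal
piece 1:c rests on {0:d}
piece 2:b rests on {1:c}
piece 3:c rests on {2:b}
piece 4:c rests on {3:c}
piece 5:a rests on {2:b}
minimal pieces: {0:d}
ways to finish when only these pieces remain (= sum over removing one remaining piece with nothing left below it):
  1 left: {4}→1  {5}→1
  2 left: {3,4}→1  {4,5}→2
  3 left: {3,4,5}→3
  4 left: {2,3,4,5}→3
  placing 0:d first → 3 extensions

3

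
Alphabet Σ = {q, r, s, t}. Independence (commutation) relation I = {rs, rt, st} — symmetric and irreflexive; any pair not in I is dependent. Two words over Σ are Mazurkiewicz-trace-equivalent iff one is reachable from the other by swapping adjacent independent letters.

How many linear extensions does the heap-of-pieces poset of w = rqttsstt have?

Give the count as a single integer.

15

piece 0:r — minimal
piece 1:q rests on {0:r}
piece 2:t rests on {1:q}
piece 3:t rests on {2:t}
piece 4:s rests on {1:q}
piece 5:s rests on {4:s}
piece 6:t rests on {3:t}
piece 7:t rests on {6:t}
minimal pieces: {0:r}
ways to finish when only these pieces remain (= sum over removing one remaining piece with nothing left below it):
  1 left: {5}→1  {7}→1
  2 left: {4,5}→1  {5,7}→2  {6,7}→1
  3 left: {3,6,7}→1  {4,5,7}→3  {5,6,7}→3
  4 left: {2,3,6,7}→1  {3,5,6,7}→4  {4,5,6,7}→6
  5 left: {2,3,5,6,7}→5  {3,4,5,6,7}→10
  6 left: {2,3,4,5,6,7}→15
  placing 0:r first → 15 extensions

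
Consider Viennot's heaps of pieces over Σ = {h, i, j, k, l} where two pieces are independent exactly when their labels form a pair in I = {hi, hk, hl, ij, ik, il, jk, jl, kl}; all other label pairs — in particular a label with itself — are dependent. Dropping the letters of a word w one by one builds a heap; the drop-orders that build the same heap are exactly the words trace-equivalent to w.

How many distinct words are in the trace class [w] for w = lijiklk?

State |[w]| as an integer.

piece 0:l — minimal
piece 1:i — minimal
piece 2:j — minimal
piece 3:i rests on {1:i}
piece 4:k — minimal
piece 5:l rests on {0:l}
piece 6:k rests on {4:k}
minimal pieces: {0:l, 1:i, 2:j, 4:k}
ways to finish when only these pieces remain (= sum over removing one remaining piece with nothing left below it):
  1 left: {2}→1  {3}→1  {5}→1  {6}→1
  2 left: {0,5}→1  {1,3}→1  {2,3}→2  {2,5}→2  {2,6}→2  {3,5}→2  {3,6}→2  {4,6}→1  {5,6}→2
  3 left: {0,2,5}→3  {0,3,5}→3  {0,5,6}→3  {1,2,3}→3  {1,3,5}→3  {1,3,6}→3  {2,3,5}→6  {2,3,6}→6  {2,4,6}→3  {2,5,6}→6  {3,4,6}→3  {3,5,6}→6  {4,5,6}→3
  4 left: {0,1,3,5}→6  {0,2,3,5}→12  {0,2,5,6}→12  {0,3,5,6}→12  {0,4,5,6}→6  {1,2,3,5}→12  {1,2,3,6}→12  {1,3,4,6}→6  {1,3,5,6}→12  {2,3,4,6}→12  {2,3,5,6}→24  {2,4,5,6}→12  {3,4,5,6}→12
  5 left: {0,1,2,3,5}→30  {0,1,3,5,6}→30  {0,2,3,5,6}→60  {0,2,4,5,6}→30  {0,3,4,5,6}→30  {1,2,3,4,6}→30  {1,2,3,5,6}→60  {1,3,4,5,6}→30  {2,3,4,5,6}→60
  placing 0:l first → 180 extensions
  placing 1:i first → 180 extensions
  placing 2:j first → 90 extensions
  placing 4:k first → 180 extensions
total linear extensions = 630

630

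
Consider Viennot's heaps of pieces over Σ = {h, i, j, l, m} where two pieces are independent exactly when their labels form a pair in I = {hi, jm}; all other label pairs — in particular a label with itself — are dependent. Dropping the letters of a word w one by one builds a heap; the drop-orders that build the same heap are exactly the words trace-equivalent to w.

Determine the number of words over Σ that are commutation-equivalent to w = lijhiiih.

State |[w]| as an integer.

10

0(l) covers ∅
1(i) covers 0:l
2(j) covers 1:i
3(h) covers 2:j
4(i) covers 2:j
5(i) covers 4:i
6(i) covers 5:i
7(h) covers 3:h
floor of heap: 0:l
completions by unplaced set U, small U first (add the entries for U minus each lowest piece of U):
  |U|=1: {6}:1  {7}:1
  |U|=2: {3,7}:1  {5,6}:1  {6,7}:2
  |U|=3: {3,6,7}:3  {4,5,6}:1  {5,6,7}:3
  |U|=4: {3,5,6,7}:6  {4,5,6,7}:4
  |U|=5: {3,4,5,6,7}:10
  |U|=6: {2,3,4,5,6,7}:10
  start at 0(l): 10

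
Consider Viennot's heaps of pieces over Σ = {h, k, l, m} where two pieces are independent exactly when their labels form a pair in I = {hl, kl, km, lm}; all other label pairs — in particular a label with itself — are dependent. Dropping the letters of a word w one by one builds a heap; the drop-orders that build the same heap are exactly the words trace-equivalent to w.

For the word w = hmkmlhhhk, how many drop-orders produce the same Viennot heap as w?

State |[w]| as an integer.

drop 0:h onto floor
drop 1:m onto {0:h}
drop 2:k onto {0:h}
drop 3:m onto {1:m}
drop 4:l onto floor
drop 5:h onto {2:k, 3:m}
drop 6:h onto {5:h}
drop 7:h onto {6:h}
drop 8:k onto {7:h}
ground layer = {0:h, 4:l}
drop-orders for the pieces not yet dropped (sum over which currently-grounded one goes next):
  1 to go: {4} 1  {8} 1
  2 to go: {4,8} 2  {7,8} 1
  3 to go: {4,7,8} 3  {6,7,8} 1
  4 to go: {4,6,7,8} 4  {5,6,7,8} 1
  5 to go: {2,5,6,7,8} 1  {3,5,6,7,8} 1  {4,5,6,7,8} 5
  6 to go: {1,3,5,6,7,8} 1  {2,3,5,6,7,8} 2  {2,4,5,6,7,8} 6  {3,4,5,6,7,8} 6
  7 to go: {1,2,3,5,6,7,8} 3  {1,3,4,5,6,7,8} 7  {2,3,4,5,6,7,8} 14
  if 0:h drops first: 24 orders
  if 4:l drops first: 3 orders
heap linearizations: 27

27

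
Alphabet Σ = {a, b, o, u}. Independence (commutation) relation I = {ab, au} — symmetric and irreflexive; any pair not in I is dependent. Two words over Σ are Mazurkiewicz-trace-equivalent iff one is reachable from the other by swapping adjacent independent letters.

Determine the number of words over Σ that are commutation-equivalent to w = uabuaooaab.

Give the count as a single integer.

0(u) covers ∅
1(a) covers ∅
2(b) covers 0:u
3(u) covers 2:b
4(a) covers 1:a
5(o) covers 3:u, 4:a
6(o) covers 5:o
7(a) covers 6:o
8(a) covers 7:a
9(b) covers 6:o
floor of heap: 0:u, 1:a
completions by unplaced set U, small U first (add the entries for U minus each lowest piece of U):
  |U|=1: {8}:1  {9}:1
  |U|=2: {7,8}:1  {8,9}:2
  |U|=3: {7,8,9}:3
  |U|=4: {6,7,8,9}:3
  |U|=5: {5,6,7,8,9}:3
  |U|=6: {3,5,6,7,8,9}:3  {4,5,6,7,8,9}:3
  |U|=7: {1,4,5,6,7,8,9}:3  {2,3,5,6,7,8,9}:3  {3,4,5,6,7,8,9}:6
  |U|=8: {0,2,3,5,6,7,8,9}:3  {1,3,4,5,6,7,8,9}:9  {2,3,4,5,6,7,8,9}:9
  start at 0(u): 18
  start at 1(a): 12
sum over floor = 30

30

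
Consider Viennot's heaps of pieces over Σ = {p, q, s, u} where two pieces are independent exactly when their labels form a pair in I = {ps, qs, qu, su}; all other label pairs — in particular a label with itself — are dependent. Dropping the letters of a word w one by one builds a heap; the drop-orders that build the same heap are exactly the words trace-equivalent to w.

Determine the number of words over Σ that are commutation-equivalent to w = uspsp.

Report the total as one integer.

10

drop 0:u onto floor
drop 1:s onto floor
drop 2:p onto {0:u}
drop 3:s onto {1:s}
drop 4:p onto {2:p}
ground layer = {0:u, 1:s}
drop-orders for the pieces not yet dropped (sum over which currently-grounded one goes next):
  1 to go: {3} 1  {4} 1
  2 to go: {1,3} 1  {2,4} 1  {3,4} 2
  3 to go: {0,2,4} 1  {1,3,4} 3  {2,3,4} 3
  if 0:u drops first: 6 orders
  if 1:s drops first: 4 orders
heap linearizations: 10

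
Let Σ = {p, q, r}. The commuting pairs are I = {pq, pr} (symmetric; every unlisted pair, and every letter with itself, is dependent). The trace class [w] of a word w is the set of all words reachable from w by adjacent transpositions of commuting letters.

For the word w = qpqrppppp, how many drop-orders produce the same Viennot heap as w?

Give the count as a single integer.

0(q) covers ∅
1(p) covers ∅
2(q) covers 0:q
3(r) covers 2:q
4(p) covers 1:p
5(p) covers 4:p
6(p) covers 5:p
7(p) covers 6:p
8(p) covers 7:p
floor of heap: 0:q, 1:p
completions by unplaced set U, small U first (add the entries for U minus each lowest piece of U):
  |U|=1: {3}:1  {8}:1
  |U|=2: {2,3}:1  {3,8}:2  {7,8}:1
  |U|=3: {0,2,3}:1  {2,3,8}:3  {3,7,8}:3  {6,7,8}:1
  |U|=4: {0,2,3,8}:4  {2,3,7,8}:6  {3,6,7,8}:4  {5,6,7,8}:1
  |U|=5: {0,2,3,7,8}:10  {2,3,6,7,8}:10  {3,5,6,7,8}:5  {4,5,6,7,8}:1
  |U|=6: {0,2,3,6,7,8}:20  {1,4,5,6,7,8}:1  {2,3,5,6,7,8}:15  {3,4,5,6,7,8}:6
  |U|=7: {0,2,3,5,6,7,8}:35  {1,3,4,5,6,7,8}:7  {2,3,4,5,6,7,8}:21
  start at 0(q): 28
  start at 1(p): 56
sum over floor = 84

84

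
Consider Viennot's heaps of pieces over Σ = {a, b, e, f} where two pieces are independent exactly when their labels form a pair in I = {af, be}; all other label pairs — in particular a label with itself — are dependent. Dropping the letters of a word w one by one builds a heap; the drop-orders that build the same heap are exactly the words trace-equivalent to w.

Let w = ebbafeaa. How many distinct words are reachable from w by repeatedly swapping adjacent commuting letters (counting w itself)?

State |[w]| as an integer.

6

drop 0:e onto floor
drop 1:b onto floor
drop 2:b onto {1:b}
drop 3:a onto {0:e, 2:b}
drop 4:f onto {0:e, 2:b}
drop 5:e onto {3:a, 4:f}
drop 6:a onto {5:e}
drop 7:a onto {6:a}
ground layer = {0:e, 1:b}
drop-orders for the pieces not yet dropped (sum over which currently-grounded one goes next):
  1 to go: {7} 1
  2 to go: {6,7} 1
  3 to go: {5,6,7} 1
  4 to go: {3,5,6,7} 1  {4,5,6,7} 1
  5 to go: {3,4,5,6,7} 2
  6 to go: {0,3,4,5,6,7} 2  {2,3,4,5,6,7} 2
  if 0:e drops first: 2 orders
  if 1:b drops first: 4 orders
heap linearizations: 6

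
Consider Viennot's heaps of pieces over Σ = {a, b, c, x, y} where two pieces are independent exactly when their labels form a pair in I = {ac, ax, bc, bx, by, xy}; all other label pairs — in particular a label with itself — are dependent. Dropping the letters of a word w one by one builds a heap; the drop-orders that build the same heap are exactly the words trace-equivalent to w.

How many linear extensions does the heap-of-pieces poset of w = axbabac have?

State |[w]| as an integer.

0(a) covers ∅
1(x) covers ∅
2(b) covers 0:a
3(a) covers 2:b
4(b) covers 3:a
5(a) covers 4:b
6(c) covers 1:x
floor of heap: 0:a, 1:x
completions by unplaced set U, small U first (add the entries for U minus each lowest piece of U):
  |U|=1: {5}:1  {6}:1
  |U|=2: {1,6}:1  {4,5}:1  {5,6}:2
  |U|=3: {1,5,6}:3  {3,4,5}:1  {4,5,6}:3
  |U|=4: {1,4,5,6}:6  {2,3,4,5}:1  {3,4,5,6}:4
  |U|=5: {0,2,3,4,5}:1  {1,3,4,5,6}:10  {2,3,4,5,6}:5
  start at 0(a): 15
  start at 1(x): 6
sum over floor = 21

21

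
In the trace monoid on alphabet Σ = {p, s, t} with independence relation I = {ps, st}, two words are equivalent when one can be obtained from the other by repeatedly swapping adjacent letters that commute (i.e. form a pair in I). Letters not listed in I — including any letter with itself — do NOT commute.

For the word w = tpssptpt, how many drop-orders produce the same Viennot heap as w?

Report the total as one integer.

28

0(t) covers ∅
1(p) covers 0:t
2(s) covers ∅
3(s) covers 2:s
4(p) covers 1:p
5(t) covers 4:p
6(p) covers 5:t
7(t) covers 6:p
floor of heap: 0:t, 2:s
completions by unplaced set U, small U first (add the entries for U minus each lowest piece of U):
  |U|=1: {3}:1  {7}:1
  |U|=2: {2,3}:1  {3,7}:2  {6,7}:1
  |U|=3: {2,3,7}:3  {3,6,7}:3  {5,6,7}:1
  |U|=4: {2,3,6,7}:6  {3,5,6,7}:4  {4,5,6,7}:1
  |U|=5: {1,4,5,6,7}:1  {2,3,5,6,7}:10  {3,4,5,6,7}:5
  |U|=6: {0,1,4,5,6,7}:1  {1,3,4,5,6,7}:6  {2,3,4,5,6,7}:15
  start at 0(t): 21
  start at 2(s): 7
sum over floor = 28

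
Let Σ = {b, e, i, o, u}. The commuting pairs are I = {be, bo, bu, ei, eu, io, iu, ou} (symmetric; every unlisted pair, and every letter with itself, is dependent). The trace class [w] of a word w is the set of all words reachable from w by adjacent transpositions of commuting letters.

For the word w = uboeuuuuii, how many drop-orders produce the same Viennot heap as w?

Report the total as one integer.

2520

piece 0:u — minimal
piece 1:b — minimal
piece 2:o — minimal
piece 3:e rests on {2:o}
piece 4:u rests on {0:u}
piece 5:u rests on {4:u}
piece 6:u rests on {5:u}
piece 7:u rests on {6:u}
piece 8:i rests on {1:b}
piece 9:i rests on {8:i}
minimal pieces: {0:u, 1:b, 2:o}
ways to finish when only these pieces remain (= sum over removing one remaining piece with nothing left below it):
  1 left: {3}→1  {7}→1  {9}→1
  2 left: {2,3}→1  {3,7}→2  {3,9}→2  {6,7}→1  {7,9}→2  {8,9}→1
  3 left: {1,8,9}→1  {2,3,7}→3  {2,3,9}→3  {3,6,7}→3  {3,7,9}→6  {3,8,9}→3  {5,6,7}→1  {6,7,9}→3  {7,8,9}→3
  4 left: {1,3,8,9}→4  {1,7,8,9}→4  {2,3,6,7}→6  {2,3,7,9}→12  {2,3,8,9}→6  {3,5,6,7}→4  {3,6,7,9}→12  {3,7,8,9}→12  {4,5,6,7}→1  {5,6,7,9}→4  {6,7,8,9}→6
  5 left: {0,4,5,6,7}→1  {1,2,3,8,9}→10  {1,3,7,8,9}→20  {1,6,7,8,9}→10  {2,3,5,6,7}→10  {2,3,6,7,9}→30  {2,3,7,8,9}→30  {3,4,5,6,7}→5  {3,5,6,7,9}→20  {3,6,7,8,9}→30  {4,5,6,7,9}→5  {5,6,7,8,9}→10
  6 left: {0,3,4,5,6,7}→6  {0,4,5,6,7,9}→6  {1,2,3,7,8,9}→60  {1,3,6,7,8,9}→60  {1,5,6,7,8,9}→20  {2,3,4,5,6,7}→15  {2,3,5,6,7,9}→60  {2,3,6,7,8,9}→90  {3,4,5,6,7,9}→30  {3,5,6,7,8,9}→60  {4,5,6,7,8,9}→15
  7 left: {0,2,3,4,5,6,7}→21  {0,3,4,5,6,7,9}→42  {0,4,5,6,7,8,9}→21  {1,2,3,6,7,8,9}→210  {1,3,5,6,7,8,9}→140  {1,4,5,6,7,8,9}→35  {2,3,4,5,6,7,9}→105  {2,3,5,6,7,8,9}→210  {3,4,5,6,7,8,9}→105
  8 left: {0,1,4,5,6,7,8,9}→56  {0,2,3,4,5,6,7,9}→168  {0,3,4,5,6,7,8,9}→168  {1,2,3,5,6,7,8,9}→560  {1,3,4,5,6,7,8,9}→280  {2,3,4,5,6,7,8,9}→420
  placing 0:u first → 1260 extensions
  placing 1:b first → 756 extensions
  placing 2:o first → 504 extensions
total linear extensions = 2520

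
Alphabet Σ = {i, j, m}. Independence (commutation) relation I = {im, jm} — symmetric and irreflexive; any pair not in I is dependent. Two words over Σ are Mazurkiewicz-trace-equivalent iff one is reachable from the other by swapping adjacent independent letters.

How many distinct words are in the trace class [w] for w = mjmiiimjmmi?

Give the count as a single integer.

462

drop 0:m onto floor
drop 1:j onto floor
drop 2:m onto {0:m}
drop 3:i onto {1:j}
drop 4:i onto {3:i}
drop 5:i onto {4:i}
drop 6:m onto {2:m}
drop 7:j onto {5:i}
drop 8:m onto {6:m}
drop 9:m onto {8:m}
drop 10:i onto {7:j}
ground layer = {0:m, 1:j}
drop-orders for the pieces not yet dropped (sum over which currently-grounded one goes next):
  1 to go: {9} 1  {10} 1
  2 to go: {7,10} 1  {8,9} 1  {9,10} 2
  3 to go: {5,7,10} 1  {6,8,9} 1  {7,9,10} 3  {8,9,10} 3
  4 to go: {2,6,8,9} 1  {4,5,7,10} 1  {5,7,9,10} 4  {6,8,9,10} 4  {7,8,9,10} 6
  5 to go: {0,2,6,8,9} 1  {2,6,8,9,10} 5  {3,4,5,7,10} 1  {4,5,7,9,10} 5  {5,7,8,9,10} 10  {6,7,8,9,10} 10
  6 to go: {0,2,6,8,9,10} 6  {1,3,4,5,7,10} 1  {2,6,7,8,9,10} 15  {3,4,5,7,9,10} 6  {4,5,7,8,9,10} 15  {5,6,7,8,9,10} 20
  7 to go: {0,2,6,7,8,9,10} 21  {1,3,4,5,7,9,10} 7  {2,5,6,7,8,9,10} 35  {3,4,5,7,8,9,10} 21  {4,5,6,7,8,9,10} 35
  8 to go: {0,2,5,6,7,8,9,10} 56  {1,3,4,5,7,8,9,10} 28  {2,4,5,6,7,8,9,10} 70  {3,4,5,6,7,8,9,10} 56
  9 to go: {0,2,4,5,6,7,8,9,10} 126  {1,3,4,5,6,7,8,9,10} 84  {2,3,4,5,6,7,8,9,10} 126
  if 0:m drops first: 210 orders
  if 1:j drops first: 252 orders
heap linearizations: 462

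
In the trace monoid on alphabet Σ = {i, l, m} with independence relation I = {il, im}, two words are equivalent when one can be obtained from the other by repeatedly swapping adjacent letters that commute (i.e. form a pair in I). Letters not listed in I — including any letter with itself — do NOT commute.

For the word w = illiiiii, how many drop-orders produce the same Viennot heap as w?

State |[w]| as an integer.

28

#0=i has no predecessor
#1=l has no predecessor
#2=l depends on [1:l]
#3=i depends on [0:i]
#4=i depends on [3:i]
#5=i depends on [4:i]
#6=i depends on [5:i]
#7=i depends on [6:i]
sources: [0:i, 1:l]
N(rest) = Σ N(rest − s) over sources s of rest; N(one piece) = 1:
  size 1 → [2]=1  [7]=1
  size 2 → [1,2]=1  [2,7]=2  [6,7]=1
  size 3 → [1,2,7]=3  [2,6,7]=3  [5,6,7]=1
  size 4 → [1,2,6,7]=6  [2,5,6,7]=4  [4,5,6,7]=1
  size 5 → [1,2,5,6,7]=10  [2,4,5,6,7]=5  [3,4,5,6,7]=1
  size 6 → [0,3,4,5,6,7]=1  [1,2,4,5,6,7]=15  [2,3,4,5,6,7]=6
  first=0(i) contributes 21
  first=1(l) contributes 7
|[w]| = 28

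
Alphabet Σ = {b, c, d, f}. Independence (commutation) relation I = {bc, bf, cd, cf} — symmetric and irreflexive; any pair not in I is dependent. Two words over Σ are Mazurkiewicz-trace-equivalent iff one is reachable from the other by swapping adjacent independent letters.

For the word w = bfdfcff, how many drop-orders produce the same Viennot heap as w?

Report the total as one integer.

14

0(b) covers ∅
1(f) covers ∅
2(d) covers 0:b, 1:f
3(f) covers 2:d
4(c) covers ∅
5(f) covers 3:f
6(f) covers 5:f
floor of heap: 0:b, 1:f, 4:c
completions by unplaced set U, small U first (add the entries for U minus each lowest piece of U):
  |U|=1: {4}:1  {6}:1
  |U|=2: {4,6}:2  {5,6}:1
  |U|=3: {3,5,6}:1  {4,5,6}:3
  |U|=4: {2,3,5,6}:1  {3,4,5,6}:4
  |U|=5: {0,2,3,5,6}:1  {1,2,3,5,6}:1  {2,3,4,5,6}:5
  start at 0(b): 6
  start at 1(f): 6
  start at 4(c): 2
sum over floor = 14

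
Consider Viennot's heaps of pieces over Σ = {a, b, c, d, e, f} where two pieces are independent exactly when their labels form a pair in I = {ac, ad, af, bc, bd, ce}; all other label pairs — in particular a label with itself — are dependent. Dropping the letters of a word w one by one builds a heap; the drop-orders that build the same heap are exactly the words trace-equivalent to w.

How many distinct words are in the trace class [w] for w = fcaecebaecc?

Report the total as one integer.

#0=f has no predecessor
#1=c depends on [0:f]
#2=a has no predecessor
#3=e depends on [0:f, 2:a]
#4=c depends on [1:c]
#5=e depends on [3:e]
#6=b depends on [5:e]
#7=a depends on [6:b]
#8=e depends on [7:a]
#9=c depends on [4:c]
#10=c depends on [9:c]
sources: [0:f, 2:a]
N(rest) = Σ N(rest − s) over sources s of rest; N(one piece) = 1:
  size 1 → [8]=1  [10]=1
  size 2 → [7,8]=1  [8,10]=2  [9,10]=1
  size 3 → [4,9,10]=1  [6,7,8]=1  [7,8,10]=3  [8,9,10]=3
  size 4 → [1,4,9,10]=1  [4,8,9,10]=4  [5,6,7,8]=1  [6,7,8,10]=4  [7,8,9,10]=6
  size 5 → [1,4,8,9,10]=5  [3,5,6,7,8]=1  [4,7,8,9,10]=10  [5,6,7,8,10]=5  [6,7,8,9,10]=10
  size 6 → [1,4,7,8,9,10]=15  [2,3,5,6,7,8]=1  [3,5,6,7,8,10]=6  [4,6,7,8,9,10]=20  [5,6,7,8,9,10]=15
  size 7 → [1,4,6,7,8,9,10]=35  [2,3,5,6,7,8,10]=7  [3,5,6,7,8,9,10]=21  [4,5,6,7,8,9,10]=35
  size 8 → [1,4,5,6,7,8,9,10]=70  [2,3,5,6,7,8,9,10]=28  [3,4,5,6,7,8,9,10]=56
  size 9 → [1,3,4,5,6,7,8,9,10]=126  [2,3,4,5,6,7,8,9,10]=84
  first=0(f) contributes 210
  first=2(a) contributes 126
|[w]| = 336

336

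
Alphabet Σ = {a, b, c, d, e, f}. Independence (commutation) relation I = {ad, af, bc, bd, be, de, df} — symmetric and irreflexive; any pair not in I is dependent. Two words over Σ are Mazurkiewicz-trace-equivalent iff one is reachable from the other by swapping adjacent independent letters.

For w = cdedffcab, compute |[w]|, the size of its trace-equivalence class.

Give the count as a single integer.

10

drop 0:c onto floor
drop 1:d onto {0:c}
drop 2:e onto {0:c}
drop 3:d onto {1:d}
drop 4:f onto {2:e}
drop 5:f onto {4:f}
drop 6:c onto {3:d, 5:f}
drop 7:a onto {6:c}
drop 8:b onto {7:a}
ground layer = {0:c}
drop-orders for the pieces not yet dropped (sum over which currently-grounded one goes next):
  1 to go: {8} 1
  2 to go: {7,8} 1
  3 to go: {6,7,8} 1
  4 to go: {3,6,7,8} 1  {5,6,7,8} 1
  5 to go: {1,3,6,7,8} 1  {3,5,6,7,8} 2  {4,5,6,7,8} 1
  6 to go: {1,3,5,6,7,8} 3  {2,4,5,6,7,8} 1  {3,4,5,6,7,8} 3
  7 to go: {1,3,4,5,6,7,8} 6  {2,3,4,5,6,7,8} 4
  if 0:c drops first: 10 orders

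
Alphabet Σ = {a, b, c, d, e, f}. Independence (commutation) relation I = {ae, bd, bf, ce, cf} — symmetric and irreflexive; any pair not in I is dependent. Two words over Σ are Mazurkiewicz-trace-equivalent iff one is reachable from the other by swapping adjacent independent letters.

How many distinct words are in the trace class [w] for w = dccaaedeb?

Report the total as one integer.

5

piece 0:d — minimal
piece 1:c rests on {0:d}
piece 2:c rests on {1:c}
piece 3:a rests on {2:c}
piece 4:a rests on {3:a}
piece 5:e rests on {0:d}
piece 6:d rests on {4:a, 5:e}
piece 7:e rests on {6:d}
piece 8:b rests on {7:e}
minimal pieces: {0:d}
ways to finish when only these pieces remain (= sum over removing one remaining piece with nothing left below it):
  1 left: {8}→1
  2 left: {7,8}→1
  3 left: {6,7,8}→1
  4 left: {4,6,7,8}→1  {5,6,7,8}→1
  5 left: {3,4,6,7,8}→1  {4,5,6,7,8}→2
  6 left: {2,3,4,6,7,8}→1  {3,4,5,6,7,8}→3
  7 left: {1,2,3,4,6,7,8}→1  {2,3,4,5,6,7,8}→4
  placing 0:d first → 5 extensions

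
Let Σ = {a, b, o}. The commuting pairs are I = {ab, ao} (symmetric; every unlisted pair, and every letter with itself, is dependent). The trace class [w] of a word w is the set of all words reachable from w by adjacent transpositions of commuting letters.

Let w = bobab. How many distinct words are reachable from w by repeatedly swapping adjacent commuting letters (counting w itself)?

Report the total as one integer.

5

#0=b has no predecessor
#1=o depends on [0:b]
#2=b depends on [1:o]
#3=a has no predecessor
#4=b depends on [2:b]
sources: [0:b, 3:a]
N(rest) = Σ N(rest − s) over sources s of rest; N(one piece) = 1:
  size 1 → [3]=1  [4]=1
  size 2 → [2,4]=1  [3,4]=2
  size 3 → [1,2,4]=1  [2,3,4]=3
  first=0(b) contributes 4
  first=3(a) contributes 1
|[w]| = 5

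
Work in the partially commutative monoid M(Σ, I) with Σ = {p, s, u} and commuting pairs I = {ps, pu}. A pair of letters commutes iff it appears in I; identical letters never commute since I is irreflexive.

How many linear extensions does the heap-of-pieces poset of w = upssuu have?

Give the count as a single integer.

#0=u has no predecessor
#1=p has no predecessor
#2=s depends on [0:u]
#3=s depends on [2:s]
#4=u depends on [3:s]
#5=u depends on [4:u]
sources: [0:u, 1:p]
N(rest) = Σ N(rest − s) over sources s of rest; N(one piece) = 1:
  size 1 → [1]=1  [5]=1
  size 2 → [1,5]=2  [4,5]=1
  size 3 → [1,4,5]=3  [3,4,5]=1
  size 4 → [1,3,4,5]=4  [2,3,4,5]=1
  first=0(u) contributes 5
  first=1(p) contributes 1
|[w]| = 6

6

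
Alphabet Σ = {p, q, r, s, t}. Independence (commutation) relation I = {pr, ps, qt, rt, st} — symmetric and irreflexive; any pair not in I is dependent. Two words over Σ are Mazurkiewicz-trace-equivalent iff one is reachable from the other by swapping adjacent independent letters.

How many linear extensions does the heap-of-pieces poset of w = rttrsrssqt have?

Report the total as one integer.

drop 0:r onto floor
drop 1:t onto floor
drop 2:t onto {1:t}
drop 3:r onto {0:r}
drop 4:s onto {3:r}
drop 5:r onto {4:s}
drop 6:s onto {5:r}
drop 7:s onto {6:s}
drop 8:q onto {7:s}
drop 9:t onto {2:t}
ground layer = {0:r, 1:t}
drop-orders for the pieces not yet dropped (sum over which currently-grounded one goes next):
  1 to go: {8} 1  {9} 1
  2 to go: {2,9} 1  {7,8} 1  {8,9} 2
  3 to go: {1,2,9} 1  {2,8,9} 3  {6,7,8} 1  {7,8,9} 3
  4 to go: {1,2,8,9} 4  {2,7,8,9} 6  {5,6,7,8} 1  {6,7,8,9} 4
  5 to go: {1,2,7,8,9} 10  {2,6,7,8,9} 10  {4,5,6,7,8} 1  {5,6,7,8,9} 5
  6 to go: {1,2,6,7,8,9} 20  {2,5,6,7,8,9} 15  {3,4,5,6,7,8} 1  {4,5,6,7,8,9} 6
  7 to go: {0,3,4,5,6,7,8} 1  {1,2,5,6,7,8,9} 35  {2,4,5,6,7,8,9} 21  {3,4,5,6,7,8,9} 7
  8 to go: {0,3,4,5,6,7,8,9} 8  {1,2,4,5,6,7,8,9} 56  {2,3,4,5,6,7,8,9} 28
  if 0:r drops first: 84 orders
  if 1:t drops first: 36 orders
heap linearizations: 120

120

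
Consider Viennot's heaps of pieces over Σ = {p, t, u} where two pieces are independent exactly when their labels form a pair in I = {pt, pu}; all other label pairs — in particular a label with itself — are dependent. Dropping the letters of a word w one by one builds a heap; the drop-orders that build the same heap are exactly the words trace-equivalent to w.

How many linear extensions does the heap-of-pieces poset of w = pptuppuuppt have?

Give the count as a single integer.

#0=p has no predecessor
#1=p depends on [0:p]
#2=t has no predecessor
#3=u depends on [2:t]
#4=p depends on [1:p]
#5=p depends on [4:p]
#6=u depends on [3:u]
#7=u depends on [6:u]
#8=p depends on [5:p]
#9=p depends on [8:p]
#10=t depends on [7:u]
sources: [0:p, 2:t]
N(rest) = Σ N(rest − s) over sources s of rest; N(one piece) = 1:
  size 1 → [9]=1  [10]=1
  size 2 → [7,10]=1  [8,9]=1  [9,10]=2
  size 3 → [5,8,9]=1  [6,7,10]=1  [7,9,10]=3  [8,9,10]=3
  size 4 → [3,6,7,10]=1  [4,5,8,9]=1  [5,8,9,10]=4  [6,7,9,10]=4  [7,8,9,10]=6
  size 5 → [1,4,5,8,9]=1  [2,3,6,7,10]=1  [3,6,7,9,10]=5  [4,5,8,9,10]=5  [5,7,8,9,10]=10  [6,7,8,9,10]=10
  size 6 → [0,1,4,5,8,9]=1  [1,4,5,8,9,10]=6  [2,3,6,7,9,10]=6  [3,6,7,8,9,10]=15  [4,5,7,8,9,10]=15  [5,6,7,8,9,10]=20
  size 7 → [0,1,4,5,8,9,10]=7  [1,4,5,7,8,9,10]=21  [2,3,6,7,8,9,10]=21  [3,5,6,7,8,9,10]=35  [4,5,6,7,8,9,10]=35
  size 8 → [0,1,4,5,7,8,9,10]=28  [1,4,5,6,7,8,9,10]=56  [2,3,5,6,7,8,9,10]=56  [3,4,5,6,7,8,9,10]=70
  size 9 → [0,1,4,5,6,7,8,9,10]=84  [1,3,4,5,6,7,8,9,10]=126  [2,3,4,5,6,7,8,9,10]=126
  first=0(p) contributes 252
  first=2(t) contributes 210
|[w]| = 462

462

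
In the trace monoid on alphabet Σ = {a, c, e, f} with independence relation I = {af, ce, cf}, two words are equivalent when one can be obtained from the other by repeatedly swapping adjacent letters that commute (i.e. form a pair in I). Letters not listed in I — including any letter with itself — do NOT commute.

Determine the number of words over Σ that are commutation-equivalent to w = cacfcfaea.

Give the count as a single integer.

21

0(c) covers ∅
1(a) covers 0:c
2(c) covers 1:a
3(f) covers ∅
4(c) covers 2:c
5(f) covers 3:f
6(a) covers 4:c
7(e) covers 5:f, 6:a
8(a) covers 7:e
floor of heap: 0:c, 3:f
completions by unplaced set U, small U first (add the entries for U minus each lowest piece of U):
  |U|=1: {8}:1
  |U|=2: {7,8}:1
  |U|=3: {5,7,8}:1  {6,7,8}:1
  |U|=4: {3,5,7,8}:1  {4,6,7,8}:1  {5,6,7,8}:2
  |U|=5: {2,4,6,7,8}:1  {3,5,6,7,8}:3  {4,5,6,7,8}:3
  |U|=6: {1,2,4,6,7,8}:1  {2,4,5,6,7,8}:4  {3,4,5,6,7,8}:6
  |U|=7: {0,1,2,4,6,7,8}:1  {1,2,4,5,6,7,8}:5  {2,3,4,5,6,7,8}:10
  start at 0(c): 15
  start at 3(f): 6
sum over floor = 21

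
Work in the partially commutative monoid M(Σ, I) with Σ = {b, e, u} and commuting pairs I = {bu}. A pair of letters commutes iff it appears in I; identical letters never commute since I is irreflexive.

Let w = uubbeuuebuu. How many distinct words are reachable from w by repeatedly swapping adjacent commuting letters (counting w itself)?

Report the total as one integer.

#0=u has no predecessor
#1=u depends on [0:u]
#2=b has no predecessor
#3=b depends on [2:b]
#4=e depends on [1:u, 3:b]
#5=u depends on [4:e]
#6=u depends on [5:u]
#7=e depends on [6:u]
#8=b depends on [7:e]
#9=u depends on [7:e]
#10=u depends on [9:u]
sources: [0:u, 2:b]
N(rest) = Σ N(rest − s) over sources s of rest; N(one piece) = 1:
  size 1 → [8]=1  [10]=1
  size 2 → [8,10]=2  [9,10]=1
  size 3 → [8,9,10]=3
  size 4 → [7,8,9,10]=3
  size 5 → [6,7,8,9,10]=3
  size 6 → [5,6,7,8,9,10]=3
  size 7 → [4,5,6,7,8,9,10]=3
  size 8 → [1,4,5,6,7,8,9,10]=3  [3,4,5,6,7,8,9,10]=3
  size 9 → [0,1,4,5,6,7,8,9,10]=3  [1,3,4,5,6,7,8,9,10]=6  [2,3,4,5,6,7,8,9,10]=3
  first=0(u) contributes 9
  first=2(b) contributes 9
|[w]| = 18

18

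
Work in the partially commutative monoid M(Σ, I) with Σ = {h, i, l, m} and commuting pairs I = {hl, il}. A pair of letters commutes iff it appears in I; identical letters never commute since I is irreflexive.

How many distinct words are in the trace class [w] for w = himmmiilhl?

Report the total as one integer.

10

drop 0:h onto floor
drop 1:i onto {0:h}
drop 2:m onto {1:i}
drop 3:m onto {2:m}
drop 4:m onto {3:m}
drop 5:i onto {4:m}
drop 6:i onto {5:i}
drop 7:l onto {4:m}
drop 8:h onto {6:i}
drop 9:l onto {7:l}
ground layer = {0:h}
drop-orders for the pieces not yet dropped (sum over which currently-grounded one goes next):
  1 to go: {8} 1  {9} 1
  2 to go: {6,8} 1  {7,9} 1  {8,9} 2
  3 to go: {5,6,8} 1  {6,8,9} 3  {7,8,9} 3
  4 to go: {5,6,8,9} 4  {6,7,8,9} 6
  5 to go: {5,6,7,8,9} 10
  6 to go: {4,5,6,7,8,9} 10
  7 to go: {3,4,5,6,7,8,9} 10
  8 to go: {2,3,4,5,6,7,8,9} 10
  if 0:h drops first: 10 orders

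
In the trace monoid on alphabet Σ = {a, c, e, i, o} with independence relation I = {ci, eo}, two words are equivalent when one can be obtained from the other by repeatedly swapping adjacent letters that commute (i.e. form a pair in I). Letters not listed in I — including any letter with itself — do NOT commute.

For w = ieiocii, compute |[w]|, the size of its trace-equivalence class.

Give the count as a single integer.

#0=i has no predecessor
#1=e depends on [0:i]
#2=i depends on [1:e]
#3=o depends on [2:i]
#4=c depends on [3:o]
#5=i depends on [3:o]
#6=i depends on [5:i]
sources: [0:i]
N(rest) = Σ N(rest − s) over sources s of rest; N(one piece) = 1:
  size 1 → [4]=1  [6]=1
  size 2 → [4,6]=2  [5,6]=1
  size 3 → [4,5,6]=3
  size 4 → [3,4,5,6]=3
  size 5 → [2,3,4,5,6]=3
  first=0(i) contributes 3

3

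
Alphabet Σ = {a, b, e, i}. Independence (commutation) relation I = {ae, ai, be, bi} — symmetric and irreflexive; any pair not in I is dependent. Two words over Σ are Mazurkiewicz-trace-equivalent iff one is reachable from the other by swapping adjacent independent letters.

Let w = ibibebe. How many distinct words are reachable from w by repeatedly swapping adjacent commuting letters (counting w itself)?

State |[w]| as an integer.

piece 0:i — minimal
piece 1:b — minimal
piece 2:i rests on {0:i}
piece 3:b rests on {1:b}
piece 4:e rests on {2:i}
piece 5:b rests on {3:b}
piece 6:e rests on {4:e}
minimal pieces: {0:i, 1:b}
ways to finish when only these pieces remain (= sum over removing one remaining piece with nothing left below it):
  1 left: {5}→1  {6}→1
  2 left: {3,5}→1  {4,6}→1  {5,6}→2
  3 left: {1,3,5}→1  {2,4,6}→1  {3,5,6}→3  {4,5,6}→3
  4 left: {0,2,4,6}→1  {1,3,5,6}→4  {2,4,5,6}→4  {3,4,5,6}→6
  5 left: {0,2,4,5,6}→5  {1,3,4,5,6}→10  {2,3,4,5,6}→10
  placing 0:i first → 20 extensions
  placing 1:b first → 15 extensions
total linear extensions = 35

35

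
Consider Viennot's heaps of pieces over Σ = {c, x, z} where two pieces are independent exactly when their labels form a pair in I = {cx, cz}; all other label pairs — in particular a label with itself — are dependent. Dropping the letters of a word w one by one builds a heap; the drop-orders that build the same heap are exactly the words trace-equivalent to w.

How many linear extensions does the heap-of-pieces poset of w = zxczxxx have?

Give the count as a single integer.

7

drop 0:z onto floor
drop 1:x onto {0:z}
drop 2:c onto floor
drop 3:z onto {1:x}
drop 4:x onto {3:z}
drop 5:x onto {4:x}
drop 6:x onto {5:x}
ground layer = {0:z, 2:c}
drop-orders for the pieces not yet dropped (sum over which currently-grounded one goes next):
  1 to go: {2} 1  {6} 1
  2 to go: {2,6} 2  {5,6} 1
  3 to go: {2,5,6} 3  {4,5,6} 1
  4 to go: {2,4,5,6} 4  {3,4,5,6} 1
  5 to go: {1,3,4,5,6} 1  {2,3,4,5,6} 5
  if 0:z drops first: 6 orders
  if 2:c drops first: 1 orders
heap linearizations: 7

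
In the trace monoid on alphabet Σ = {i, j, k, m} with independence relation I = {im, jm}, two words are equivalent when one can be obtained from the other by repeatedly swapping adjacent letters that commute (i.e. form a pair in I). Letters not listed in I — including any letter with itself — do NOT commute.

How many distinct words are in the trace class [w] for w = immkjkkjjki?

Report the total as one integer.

3

#0=i has no predecessor
#1=m has no predecessor
#2=m depends on [1:m]
#3=k depends on [0:i, 2:m]
#4=j depends on [3:k]
#5=k depends on [4:j]
#6=k depends on [5:k]
#7=j depends on [6:k]
#8=j depends on [7:j]
#9=k depends on [8:j]
#10=i depends on [9:k]
sources: [0:i, 1:m]
N(rest) = Σ N(rest − s) over sources s of rest; N(one piece) = 1:
  size 1 → [10]=1
  size 2 → [9,10]=1
  size 3 → [8,9,10]=1
  size 4 → [7,8,9,10]=1
  size 5 → [6,7,8,9,10]=1
  size 6 → [5,6,7,8,9,10]=1
  size 7 → [4,5,6,7,8,9,10]=1
  size 8 → [3,4,5,6,7,8,9,10]=1
  size 9 → [0,3,4,5,6,7,8,9,10]=1  [2,3,4,5,6,7,8,9,10]=1
  first=0(i) contributes 1
  first=1(m) contributes 2
|[w]| = 3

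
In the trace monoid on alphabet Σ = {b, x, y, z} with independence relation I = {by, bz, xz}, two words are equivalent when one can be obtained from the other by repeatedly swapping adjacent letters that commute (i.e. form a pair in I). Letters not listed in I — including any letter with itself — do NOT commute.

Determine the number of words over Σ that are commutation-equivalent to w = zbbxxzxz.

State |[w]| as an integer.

#0=z has no predecessor
#1=b has no predecessor
#2=b depends on [1:b]
#3=x depends on [2:b]
#4=x depends on [3:x]
#5=z depends on [0:z]
#6=x depends on [4:x]
#7=z depends on [5:z]
sources: [0:z, 1:b]
N(rest) = Σ N(rest − s) over sources s of rest; N(one piece) = 1:
  size 1 → [6]=1  [7]=1
  size 2 → [4,6]=1  [5,7]=1  [6,7]=2
  size 3 → [0,5,7]=1  [3,4,6]=1  [4,6,7]=3  [5,6,7]=3
  size 4 → [0,5,6,7]=4  [2,3,4,6]=1  [3,4,6,7]=4  [4,5,6,7]=6
  size 5 → [0,4,5,6,7]=10  [1,2,3,4,6]=1  [2,3,4,6,7]=5  [3,4,5,6,7]=10
  size 6 → [0,3,4,5,6,7]=20  [1,2,3,4,6,7]=6  [2,3,4,5,6,7]=15
  first=0(z) contributes 21
  first=1(b) contributes 35
|[w]| = 56

56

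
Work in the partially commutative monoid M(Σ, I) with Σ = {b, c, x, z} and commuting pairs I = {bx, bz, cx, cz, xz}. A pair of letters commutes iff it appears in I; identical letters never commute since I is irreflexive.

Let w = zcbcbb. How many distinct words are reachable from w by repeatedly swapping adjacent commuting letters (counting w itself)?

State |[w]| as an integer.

#0=z has no predecessor
#1=c has no predecessor
#2=b depends on [1:c]
#3=c depends on [2:b]
#4=b depends on [3:c]
#5=b depends on [4:b]
sources: [0:z, 1:c]
N(rest) = Σ N(rest − s) over sources s of rest; N(one piece) = 1:
  size 1 → [0]=1  [5]=1
  size 2 → [0,5]=2  [4,5]=1
  size 3 → [0,4,5]=3  [3,4,5]=1
  size 4 → [0,3,4,5]=4  [2,3,4,5]=1
  first=0(z) contributes 1
  first=1(c) contributes 5
|[w]| = 6

6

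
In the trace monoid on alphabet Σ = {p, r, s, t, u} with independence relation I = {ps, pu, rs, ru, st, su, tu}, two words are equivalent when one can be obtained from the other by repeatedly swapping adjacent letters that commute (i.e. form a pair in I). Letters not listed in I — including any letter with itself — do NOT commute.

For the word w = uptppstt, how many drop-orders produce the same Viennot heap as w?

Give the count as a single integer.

56

drop 0:u onto floor
drop 1:p onto floor
drop 2:t onto {1:p}
drop 3:p onto {2:t}
drop 4:p onto {3:p}
drop 5:s onto floor
drop 6:t onto {4:p}
drop 7:t onto {6:t}
ground layer = {0:u, 1:p, 5:s}
drop-orders for the pieces not yet dropped (sum over which currently-grounded one goes next):
  1 to go: {0} 1  {5} 1  {7} 1
  2 to go: {0,5} 2  {0,7} 2  {5,7} 2  {6,7} 1
  3 to go: {0,5,7} 6  {0,6,7} 3  {4,6,7} 1  {5,6,7} 3
  4 to go: {0,4,6,7} 4  {0,5,6,7} 12  {3,4,6,7} 1  {4,5,6,7} 4
  5 to go: {0,3,4,6,7} 5  {0,4,5,6,7} 20  {2,3,4,6,7} 1  {3,4,5,6,7} 5
  6 to go: {0,2,3,4,6,7} 6  {0,3,4,5,6,7} 30  {1,2,3,4,6,7} 1  {2,3,4,5,6,7} 6
  if 0:u drops first: 7 orders
  if 1:p drops first: 42 orders
  if 5:s drops first: 7 orders
heap linearizations: 56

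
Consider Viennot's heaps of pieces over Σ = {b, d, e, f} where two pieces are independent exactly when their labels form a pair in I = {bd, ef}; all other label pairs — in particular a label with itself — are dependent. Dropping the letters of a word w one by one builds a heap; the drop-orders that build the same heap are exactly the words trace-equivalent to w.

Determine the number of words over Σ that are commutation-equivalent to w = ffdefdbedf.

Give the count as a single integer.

drop 0:f onto floor
drop 1:f onto {0:f}
drop 2:d onto {1:f}
drop 3:e onto {2:d}
drop 4:f onto {2:d}
drop 5:d onto {3:e, 4:f}
drop 6:b onto {3:e, 4:f}
drop 7:e onto {5:d, 6:b}
drop 8:d onto {7:e}
drop 9:f onto {8:d}
ground layer = {0:f}
drop-orders for the pieces not yet dropped (sum over which currently-grounded one goes next):
  1 to go: {9} 1
  2 to go: {8,9} 1
  3 to go: {7,8,9} 1
  4 to go: {5,7,8,9} 1  {6,7,8,9} 1
  5 to go: {5,6,7,8,9} 2
  6 to go: {3,5,6,7,8,9} 2  {4,5,6,7,8,9} 2
  7 to go: {3,4,5,6,7,8,9} 4
  8 to go: {2,3,4,5,6,7,8,9} 4
  if 0:f drops first: 4 orders

4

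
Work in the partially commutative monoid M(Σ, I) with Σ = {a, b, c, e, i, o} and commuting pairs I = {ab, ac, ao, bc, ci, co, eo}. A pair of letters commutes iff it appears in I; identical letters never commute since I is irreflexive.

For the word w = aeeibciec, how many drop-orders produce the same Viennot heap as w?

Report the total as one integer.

#0=a has no predecessor
#1=e depends on [0:a]
#2=e depends on [1:e]
#3=i depends on [2:e]
#4=b depends on [3:i]
#5=c depends on [2:e]
#6=i depends on [4:b]
#7=e depends on [5:c, 6:i]
#8=c depends on [7:e]
sources: [0:a]
N(rest) = Σ N(rest − s) over sources s of rest; N(one piece) = 1:
  size 1 → [8]=1
  size 2 → [7,8]=1
  size 3 → [5,7,8]=1  [6,7,8]=1
  size 4 → [4,6,7,8]=1  [5,6,7,8]=2
  size 5 → [3,4,6,7,8]=1  [4,5,6,7,8]=3
  size 6 → [3,4,5,6,7,8]=4
  size 7 → [2,3,4,5,6,7,8]=4
  first=0(a) contributes 4

4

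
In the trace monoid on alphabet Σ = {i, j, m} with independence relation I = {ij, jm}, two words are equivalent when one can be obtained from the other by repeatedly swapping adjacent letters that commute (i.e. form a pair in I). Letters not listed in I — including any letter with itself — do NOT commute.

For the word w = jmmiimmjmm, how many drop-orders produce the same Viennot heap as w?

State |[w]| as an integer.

#0=j has no predecessor
#1=m has no predecessor
#2=m depends on [1:m]
#3=i depends on [2:m]
#4=i depends on [3:i]
#5=m depends on [4:i]
#6=m depends on [5:m]
#7=j depends on [0:j]
#8=m depends on [6:m]
#9=m depends on [8:m]
sources: [0:j, 1:m]
N(rest) = Σ N(rest − s) over sources s of rest; N(one piece) = 1:
  size 1 → [7]=1  [9]=1
  size 2 → [0,7]=1  [7,9]=2  [8,9]=1
  size 3 → [0,7,9]=3  [6,8,9]=1  [7,8,9]=3
  size 4 → [0,7,8,9]=6  [5,6,8,9]=1  [6,7,8,9]=4
  size 5 → [0,6,7,8,9]=10  [4,5,6,8,9]=1  [5,6,7,8,9]=5
  size 6 → [0,5,6,7,8,9]=15  [3,4,5,6,8,9]=1  [4,5,6,7,8,9]=6
  size 7 → [0,4,5,6,7,8,9]=21  [2,3,4,5,6,8,9]=1  [3,4,5,6,7,8,9]=7
  size 8 → [0,3,4,5,6,7,8,9]=28  [1,2,3,4,5,6,8,9]=1  [2,3,4,5,6,7,8,9]=8
  first=0(j) contributes 9
  first=1(m) contributes 36
|[w]| = 45

45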